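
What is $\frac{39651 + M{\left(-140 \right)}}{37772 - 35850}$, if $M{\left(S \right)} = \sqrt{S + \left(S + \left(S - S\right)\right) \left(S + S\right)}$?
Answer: $\frac{39651}{1922} + \frac{3 \sqrt{1085}}{961} \approx 20.733$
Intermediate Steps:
$M{\left(S \right)} = \sqrt{S + 2 S^{2}}$ ($M{\left(S \right)} = \sqrt{S + \left(S + 0\right) 2 S} = \sqrt{S + S 2 S} = \sqrt{S + 2 S^{2}}$)
$\frac{39651 + M{\left(-140 \right)}}{37772 - 35850} = \frac{39651 + \sqrt{- 140 \left(1 + 2 \left(-140\right)\right)}}{37772 - 35850} = \frac{39651 + \sqrt{- 140 \left(1 - 280\right)}}{1922} = \left(39651 + \sqrt{\left(-140\right) \left(-279\right)}\right) \frac{1}{1922} = \left(39651 + \sqrt{39060}\right) \frac{1}{1922} = \left(39651 + 6 \sqrt{1085}\right) \frac{1}{1922} = \frac{39651}{1922} + \frac{3 \sqrt{1085}}{961}$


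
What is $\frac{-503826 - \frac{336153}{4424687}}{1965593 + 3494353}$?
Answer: $- \frac{743090896205}{8052850695634} \approx -0.092277$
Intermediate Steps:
$\frac{-503826 - \frac{336153}{4424687}}{1965593 + 3494353} = \frac{-503826 - \frac{336153}{4424687}}{5459946} = \left(-503826 - \frac{336153}{4424687}\right) \frac{1}{5459946} = \left(- \frac{2229272688615}{4424687}\right) \frac{1}{5459946} = - \frac{743090896205}{8052850695634}$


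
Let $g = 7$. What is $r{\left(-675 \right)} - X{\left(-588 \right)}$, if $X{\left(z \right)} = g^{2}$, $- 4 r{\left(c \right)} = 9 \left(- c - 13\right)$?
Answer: $- \frac{3077}{2} \approx -1538.5$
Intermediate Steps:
$r{\left(c \right)} = \frac{117}{4} + \frac{9 c}{4}$ ($r{\left(c \right)} = - \frac{9 \left(- c - 13\right)}{4} = - \frac{9 \left(-13 - c\right)}{4} = - \frac{-117 - 9 c}{4} = \frac{117}{4} + \frac{9 c}{4}$)
$X{\left(z \right)} = 49$ ($X{\left(z \right)} = 7^{2} = 49$)
$r{\left(-675 \right)} - X{\left(-588 \right)} = \left(\frac{117}{4} + \frac{9}{4} \left(-675\right)\right) - 49 = \left(\frac{117}{4} - \frac{6075}{4}\right) - 49 = - \frac{2979}{2} - 49 = - \frac{3077}{2}$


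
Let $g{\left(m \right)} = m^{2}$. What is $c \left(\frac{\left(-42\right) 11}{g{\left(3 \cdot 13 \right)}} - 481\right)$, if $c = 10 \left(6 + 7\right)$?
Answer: $- \frac{2440210}{39} \approx -62570.0$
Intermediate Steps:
$c = 130$ ($c = 10 \cdot 13 = 130$)
$c \left(\frac{\left(-42\right) 11}{g{\left(3 \cdot 13 \right)}} - 481\right) = 130 \left(\frac{\left(-42\right) 11}{\left(3 \cdot 13\right)^{2}} - 481\right) = 130 \left(- \frac{462}{39^{2}} - 481\right) = 130 \left(- \frac{462}{1521} - 481\right) = 130 \left(\left(-462\right) \frac{1}{1521} - 481\right) = 130 \left(- \frac{154}{507} - 481\right) = 130 \left(- \frac{244021}{507}\right) = - \frac{2440210}{39}$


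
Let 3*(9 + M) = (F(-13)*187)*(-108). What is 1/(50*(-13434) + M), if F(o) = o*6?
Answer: -1/146613 ≈ -6.8207e-6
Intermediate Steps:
F(o) = 6*o
M = 525087 (M = -9 + (((6*(-13))*187)*(-108))/3 = -9 + (-78*187*(-108))/3 = -9 + (-14586*(-108))/3 = -9 + (⅓)*1575288 = -9 + 525096 = 525087)
1/(50*(-13434) + M) = 1/(50*(-13434) + 525087) = 1/(-671700 + 525087) = 1/(-146613) = -1/146613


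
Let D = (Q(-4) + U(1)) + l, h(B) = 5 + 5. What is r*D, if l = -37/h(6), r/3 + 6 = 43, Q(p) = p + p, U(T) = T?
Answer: -11877/10 ≈ -1187.7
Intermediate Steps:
h(B) = 10
Q(p) = 2*p
r = 111 (r = -18 + 3*43 = -18 + 129 = 111)
l = -37/10 ≈ -3.7000
D = -107/10 (D = (2*(-4) + 1) - 37/10 = (-8 + 1) - 37/10 = -7 - 37/10 = -107/10 ≈ -10.700)
r*D = 111*(-107/10) = -11877/10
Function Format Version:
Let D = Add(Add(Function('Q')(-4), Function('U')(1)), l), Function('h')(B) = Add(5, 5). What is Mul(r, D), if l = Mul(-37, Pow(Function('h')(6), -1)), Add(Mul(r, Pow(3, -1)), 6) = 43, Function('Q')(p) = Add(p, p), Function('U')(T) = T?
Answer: Rational(-11877, 10) ≈ -1187.7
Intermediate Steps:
Function('h')(B) = 10
Function('Q')(p) = Mul(2, p)
r = 111 (r = Add(-18, Mul(3, 43)) = Add(-18, 129) = 111)
l = Rational(-37, 10) (l = Mul(-37, Pow(10, -1)) = Mul(-37, Rational(1, 10)) = Rational(-37, 10) ≈ -3.7000)
D = Rational(-107, 10) (D = Add(Add(Mul(2, -4), 1), Rational(-37, 10)) = Add(Add(-8, 1), Rational(-37, 10)) = Add(-7, Rational(-37, 10)) = Rational(-107, 10) ≈ -10.700)
Mul(r, D) = Mul(111, Rational(-107, 10)) = Rational(-11877, 10)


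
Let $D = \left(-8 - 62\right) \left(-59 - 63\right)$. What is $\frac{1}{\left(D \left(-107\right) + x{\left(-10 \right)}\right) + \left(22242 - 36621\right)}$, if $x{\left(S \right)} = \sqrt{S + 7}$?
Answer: $- \frac{928159}{861479129284} - \frac{i \sqrt{3}}{861479129284} \approx -1.0774 \cdot 10^{-6} - 2.0106 \cdot 10^{-12} i$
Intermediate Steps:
$x{\left(S \right)} = \sqrt{7 + S}$
$D = 8540$ ($D = \left(-70\right) \left(-122\right) = 8540$)
$\frac{1}{\left(D \left(-107\right) + x{\left(-10 \right)}\right) + \left(22242 - 36621\right)} = \frac{1}{\left(8540 \left(-107\right) + \sqrt{7 - 10}\right) + \left(22242 - 36621\right)} = \frac{1}{\left(-913780 + \sqrt{-3}\right) + \left(22242 - 36621\right)} = \frac{1}{\left(-913780 + i \sqrt{3}\right) - 14379} = \frac{1}{-928159 + i \sqrt{3}}$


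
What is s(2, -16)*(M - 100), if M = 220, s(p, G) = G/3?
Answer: -640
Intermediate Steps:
s(p, G) = G/3 (s(p, G) = G*(⅓) = G/3)
s(2, -16)*(M - 100) = ((⅓)*(-16))*(220 - 100) = -16/3*120 = -640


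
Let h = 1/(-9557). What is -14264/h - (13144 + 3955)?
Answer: 136303949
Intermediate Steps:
h = -1/9557 ≈ -0.00010464
-14264/h - (13144 + 3955) = -14264/(-1/9557) - (13144 + 3955) = -14264*(-9557) - 1*17099 = 136321048 - 17099 = 136303949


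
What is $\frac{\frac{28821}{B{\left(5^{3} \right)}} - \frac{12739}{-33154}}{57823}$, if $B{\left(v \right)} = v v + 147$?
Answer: $\frac{578225471}{15117964669412} \approx 3.8248 \cdot 10^{-5}$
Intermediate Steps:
$B{\left(v \right)} = 147 + v^{2}$ ($B{\left(v \right)} = v^{2} + 147 = 147 + v^{2}$)
$\frac{\frac{28821}{B{\left(5^{3} \right)}} - \frac{12739}{-33154}}{57823} = \frac{\frac{28821}{147 + \left(5^{3}\right)^{2}} - \frac{12739}{-33154}}{57823} = \left(\frac{28821}{147 + 125^{2}} - - \frac{12739}{33154}\right) \frac{1}{57823} = \left(\frac{28821}{147 + 15625} + \frac{12739}{33154}\right) \frac{1}{57823} = \left(\frac{28821}{15772} + \frac{12739}{33154}\right) \frac{1}{57823} = \frac{578225471}{261452444} \cdot \frac{1}{57823} = \frac{578225471}{15117964669412}$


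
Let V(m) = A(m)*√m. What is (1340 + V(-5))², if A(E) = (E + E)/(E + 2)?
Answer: 16159900/9 + 26800*I*√5/3 ≈ 1.7955e+6 + 19976.0*I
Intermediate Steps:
A(E) = 2*E/(2 + E) (A(E) = (2*E)/(2 + E) = 2*E/(2 + E))
V(m) = 2*m^(3/2)/(2 + m) (V(m) = (2*m/(2 + m))*√m = 2*m^(3/2)/(2 + m))
(1340 + V(-5))² = (1340 + 2*(-5)^(3/2)/(2 - 5))² = (1340 + 2*(-5*I*√5)/(-3))² = (1340 + 2*(-5*I*√5)*(-⅓))² = (1340 + 10*I*√5/3)²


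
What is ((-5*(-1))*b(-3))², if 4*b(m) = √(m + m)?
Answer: -75/8 ≈ -9.3750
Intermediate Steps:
b(m) = √2*√m/4 (b(m) = √(m + m)/4 = √(2*m)/4 = (√2*√m)/4 = √2*√m/4)
((-5*(-1))*b(-3))² = ((-5*(-1))*(√2*√(-3)/4))² = (5*(√2*(I*√3)/4))² = (5*(I*√6/4))² = (5*I*√6/4)² = -75/8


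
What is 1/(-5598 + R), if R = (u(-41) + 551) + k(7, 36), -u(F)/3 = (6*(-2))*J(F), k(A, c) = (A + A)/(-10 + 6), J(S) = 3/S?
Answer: -82/414357 ≈ -0.00019790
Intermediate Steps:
k(A, c) = -A/2 (k(A, c) = (2*A)/(-4) = (2*A)*(-1/4) = -A/2)
u(F) = 108/F (u(F) = -3*6*(-2)*3/F = -(-36)*3/F = -(-108)/F = 108/F)
R = 44679/82 (R = (108/(-41) + 551) - 1/2*7 = (108*(-1/41) + 551) - 7/2 = (-108/41 + 551) - 7/2 = 22483/41 - 7/2 = 44679/82 ≈ 544.87)
1/(-5598 + R) = 1/(-5598 + 44679/82) = 1/(-414357/82) = -82/414357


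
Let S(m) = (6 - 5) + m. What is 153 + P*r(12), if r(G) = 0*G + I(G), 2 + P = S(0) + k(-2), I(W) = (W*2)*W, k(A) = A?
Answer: -711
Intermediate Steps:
I(W) = 2*W**2 (I(W) = (2*W)*W = 2*W**2)
S(m) = 1 + m
P = -3 (P = -2 + ((1 + 0) - 2) = -2 + (1 - 2) = -2 - 1 = -3)
r(G) = 2*G**2 (r(G) = 0*G + 2*G**2 = 0 + 2*G**2 = 2*G**2)
153 + P*r(12) = 153 - 6*12**2 = 153 - 6*144 = 153 - 3*288 = 153 - 864 = -711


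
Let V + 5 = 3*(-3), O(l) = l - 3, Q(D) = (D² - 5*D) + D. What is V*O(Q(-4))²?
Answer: -11774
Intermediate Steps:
Q(D) = D² - 4*D
O(l) = -3 + l
V = -14 (V = -5 + 3*(-3) = -5 - 9 = -14)
V*O(Q(-4))² = -14*(-3 - 4*(-4 - 4))² = -14*(-3 - 4*(-8))² = -14*(-3 + 32)² = -14*29² = -14*841 = -11774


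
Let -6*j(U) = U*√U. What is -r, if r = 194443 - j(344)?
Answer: -194443 - 344*√86/3 ≈ -1.9551e+5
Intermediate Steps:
j(U) = -U^(3/2)/6 (j(U) = -U*√U/6 = -U^(3/2)/6)
r = 194443 + 344*√86/3 (r = 194443 - (-1)*344^(3/2)/6 = 194443 - (-1)*688*√86/6 = 194443 - (-344)*√86/3 = 194443 + 344*√86/3 ≈ 1.9551e+5)
-r = -(194443 + 344*√86/3) = -194443 - 344*√86/3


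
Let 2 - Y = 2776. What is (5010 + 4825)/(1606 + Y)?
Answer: -9835/1168 ≈ -8.4204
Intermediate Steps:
Y = -2774 (Y = 2 - 1*2776 = 2 - 2776 = -2774)
(5010 + 4825)/(1606 + Y) = (5010 + 4825)/(1606 - 2774) = 9835/(-1168) = 9835*(-1/1168) = -9835/1168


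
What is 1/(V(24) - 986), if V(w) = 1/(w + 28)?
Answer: -52/51271 ≈ -0.0010142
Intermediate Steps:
V(w) = 1/(28 + w)
1/(V(24) - 986) = 1/(1/(28 + 24) - 986) = 1/(1/52 - 986) = 1/(-51271/52) = -52/51271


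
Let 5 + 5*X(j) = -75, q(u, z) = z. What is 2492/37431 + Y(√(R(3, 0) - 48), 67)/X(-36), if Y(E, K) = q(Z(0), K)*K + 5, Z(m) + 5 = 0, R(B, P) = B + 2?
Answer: -84087521/299448 ≈ -280.81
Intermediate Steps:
R(B, P) = 2 + B
Z(m) = -5 (Z(m) = -5 + 0 = -5)
X(j) = -16 (X(j) = -1 + (⅕)*(-75) = -1 - 15 = -16)
Y(E, K) = 5 + K² (Y(E, K) = K*K + 5 = K² + 5 = 5 + K²)
2492/37431 + Y(√(R(3, 0) - 48), 67)/X(-36) = 2492/37431 + (5 + 67²)/(-16) = 2492*(1/37431) + (5 + 4489)*(-1/16) = 2492/37431 + 4494*(-1/16) = 2492/37431 - 2247/8 = -84087521/299448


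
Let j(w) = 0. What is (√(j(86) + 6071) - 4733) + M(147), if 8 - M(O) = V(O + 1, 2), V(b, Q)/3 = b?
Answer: -5169 + √6071 ≈ -5091.1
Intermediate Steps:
V(b, Q) = 3*b
M(O) = 5 - 3*O (M(O) = 8 - 3*(O + 1) = 8 - 3*(1 + O) = 8 - (3 + 3*O) = 8 + (-3 - 3*O) = 5 - 3*O)
(√(j(86) + 6071) - 4733) + M(147) = (√(0 + 6071) - 4733) + (5 - 3*147) = (√6071 - 4733) + (5 - 441) = (-4733 + √6071) - 436 = -5169 + √6071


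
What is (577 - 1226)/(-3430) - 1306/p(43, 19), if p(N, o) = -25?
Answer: 899161/17150 ≈ 52.429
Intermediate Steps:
(577 - 1226)/(-3430) - 1306/p(43, 19) = (577 - 1226)/(-3430) - 1306/(-25) = -649*(-1/3430) - 1306*(-1/25) = 649/3430 + 1306/25 = 899161/17150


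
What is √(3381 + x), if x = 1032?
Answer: √4413 ≈ 66.430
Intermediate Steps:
√(3381 + x) = √(3381 + 1032) = √4413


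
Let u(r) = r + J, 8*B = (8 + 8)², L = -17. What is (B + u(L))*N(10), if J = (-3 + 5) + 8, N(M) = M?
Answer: 250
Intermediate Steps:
J = 10 (J = 2 + 8 = 10)
B = 32 (B = (8 + 8)²/8 = (⅛)*16² = (⅛)*256 = 32)
u(r) = 10 + r (u(r) = r + 10 = 10 + r)
(B + u(L))*N(10) = (32 + (10 - 17))*10 = (32 - 7)*10 = 25*10 = 250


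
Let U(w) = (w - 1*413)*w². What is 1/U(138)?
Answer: -1/5237100 ≈ -1.9095e-7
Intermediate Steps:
U(w) = w²*(-413 + w) (U(w) = (w - 413)*w² = (-413 + w)*w² = w²*(-413 + w))
1/U(138) = 1/(138²*(-413 + 138)) = 1/(19044*(-275)) = 1/(-5237100) = -1/5237100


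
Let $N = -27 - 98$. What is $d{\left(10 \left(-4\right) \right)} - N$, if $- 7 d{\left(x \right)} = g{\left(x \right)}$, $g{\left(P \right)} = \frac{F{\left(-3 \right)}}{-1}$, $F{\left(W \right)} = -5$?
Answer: $\frac{870}{7} \approx 124.29$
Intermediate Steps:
$g{\left(P \right)} = 5$ ($g{\left(P \right)} = - \frac{5}{-1} = \left(-5\right) \left(-1\right) = 5$)
$d{\left(x \right)} = - \frac{5}{7}$ ($d{\left(x \right)} = \left(- \frac{1}{7}\right) 5 = - \frac{5}{7}$)
$N = -125$ ($N = -27 - 98 = -125$)
$d{\left(10 \left(-4\right) \right)} - N = - \frac{5}{7} - -125 = - \frac{5}{7} + 125 = \frac{870}{7}$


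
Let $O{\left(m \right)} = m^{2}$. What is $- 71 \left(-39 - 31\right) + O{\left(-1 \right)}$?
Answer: $4971$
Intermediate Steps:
$- 71 \left(-39 - 31\right) + O{\left(-1 \right)} = - 71 \left(-39 - 31\right) + \left(-1\right)^{2} = \left(-71\right) \left(-70\right) + 1 = 4970 + 1 = 4971$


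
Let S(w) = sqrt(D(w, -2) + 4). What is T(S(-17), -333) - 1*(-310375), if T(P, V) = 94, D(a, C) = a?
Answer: 310469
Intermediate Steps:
S(w) = sqrt(4 + w) (S(w) = sqrt(w + 4) = sqrt(4 + w))
T(S(-17), -333) - 1*(-310375) = 94 - 1*(-310375) = 94 + 310375 = 310469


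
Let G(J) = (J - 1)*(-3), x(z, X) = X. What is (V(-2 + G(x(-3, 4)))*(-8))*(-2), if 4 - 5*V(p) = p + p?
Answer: 416/5 ≈ 83.200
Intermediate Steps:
G(J) = 3 - 3*J (G(J) = (-1 + J)*(-3) = 3 - 3*J)
V(p) = 4/5 - 2*p/5 (V(p) = 4/5 - (p + p)/5 = 4/5 - 2*p/5)
(V(-2 + G(x(-3, 4)))*(-8))*(-2) = ((4/5 - 2*(-2 + (3 - 3*4))/5)*(-8))*(-2) = ((4/5 - 2*(-2 + (3 - 12))/5)*(-8))*(-2) = ((4/5 - 2*(-2 - 9)/5)*(-8))*(-2) = ((4/5 - 2/5*(-11))*(-8))*(-2) = ((4/5 + 22/5)*(-8))*(-2) = ((26/5)*(-8))*(-2) = -208/5*(-2) = 416/5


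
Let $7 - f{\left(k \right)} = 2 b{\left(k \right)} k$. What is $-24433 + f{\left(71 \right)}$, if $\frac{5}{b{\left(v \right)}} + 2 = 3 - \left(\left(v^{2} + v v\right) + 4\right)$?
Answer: $- \frac{49267100}{2017} \approx -24426.0$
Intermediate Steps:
$b{\left(v \right)} = \frac{5}{-3 - 2 v^{2}}$ ($b{\left(v \right)} = \frac{5}{-2 - \left(1 + v^{2} + v v\right)} = \frac{5}{-2 - \left(1 + 2 v^{2}\right)} = \frac{5}{-3 - 2 v^{2}}$)
$f{\left(k \right)} = 7 + \frac{10 k}{3 + 2 k^{2}}$ ($f{\left(k \right)} = 7 - 2 \left(- \frac{5}{3 + 2 k^{2}}\right) k = 7 - - \frac{10}{3 + 2 k^{2}} k = 7 - - \frac{10 k}{3 + 2 k^{2}} = 7 + \frac{10 k}{3 + 2 k^{2}}$)
$-24433 + f{\left(71 \right)} = -24433 + \frac{21 + 10 \cdot 71 + 14 \cdot 71^{2}}{3 + 2 \cdot 71^{2}} = -24433 + \frac{21 + 710 + 14 \cdot 5041}{3 + 2 \cdot 5041} = -24433 + \frac{21 + 710 + 70574}{3 + 10082} = -24433 + \frac{1}{10085} \cdot 71305 = -24433 + \frac{14261}{2017} = - \frac{49267100}{2017}$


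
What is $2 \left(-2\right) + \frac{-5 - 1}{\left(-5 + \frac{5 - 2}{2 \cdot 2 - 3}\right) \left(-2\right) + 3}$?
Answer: $- \frac{34}{7} \approx -4.8571$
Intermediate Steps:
$2 \left(-2\right) + \frac{-5 - 1}{\left(-5 + \frac{5 - 2}{2 \cdot 2 - 3}\right) \left(-2\right) + 3} = -4 - \frac{6}{\left(-5 + \frac{3}{4 - 3}\right) \left(-2\right) + 3} = -4 - \frac{6}{\left(-5 + \frac{3}{1}\right) \left(-2\right) + 3} = -4 - \frac{6}{\left(-5 + 3 \cdot 1\right) \left(-2\right) + 3} = -4 - \frac{6}{\left(-5 + 3\right) \left(-2\right) + 3} = -4 - \frac{6}{\left(-2\right) \left(-2\right) + 3} = -4 - \frac{6}{4 + 3} = -4 - \frac{6}{7} = - \frac{34}{7}$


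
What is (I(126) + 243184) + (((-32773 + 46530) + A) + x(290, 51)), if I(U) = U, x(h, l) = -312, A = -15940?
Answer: 240815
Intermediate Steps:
(I(126) + 243184) + (((-32773 + 46530) + A) + x(290, 51)) = (126 + 243184) + (((-32773 + 46530) - 15940) - 312) = 243310 + ((13757 - 15940) - 312) = 243310 + (-2183 - 312) = 243310 - 2495 = 240815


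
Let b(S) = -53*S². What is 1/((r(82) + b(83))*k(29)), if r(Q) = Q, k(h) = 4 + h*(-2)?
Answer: 1/19711890 ≈ 5.0731e-8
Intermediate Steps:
k(h) = 4 - 2*h
1/((r(82) + b(83))*k(29)) = 1/((82 - 53*83²)*(4 - 2*29)) = 1/((82 - 53*6889)*(4 - 58)) = 1/((82 - 365117)*(-54)) = -1/54/(-365035) = -1/365035*(-1/54) = 1/19711890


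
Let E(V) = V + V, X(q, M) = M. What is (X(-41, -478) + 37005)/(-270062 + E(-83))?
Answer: -36527/270228 ≈ -0.13517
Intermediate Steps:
E(V) = 2*V
(X(-41, -478) + 37005)/(-270062 + E(-83)) = (-478 + 37005)/(-270062 + 2*(-83)) = 36527/(-270062 - 166) = 36527/(-270228) = 36527*(-1/270228) = -36527/270228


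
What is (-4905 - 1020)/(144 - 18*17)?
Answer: 1975/54 ≈ 36.574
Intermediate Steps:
(-4905 - 1020)/(144 - 18*17) = -5925/(144 - 306) = -5925/(-162) = -5925*(-1/162) = 1975/54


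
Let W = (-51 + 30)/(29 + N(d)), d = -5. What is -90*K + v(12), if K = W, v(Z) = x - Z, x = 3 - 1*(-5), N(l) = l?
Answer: 299/4 ≈ 74.750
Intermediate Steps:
x = 8 (x = 3 + 5 = 8)
v(Z) = 8 - Z
W = -7/8 (W = (-51 + 30)/(29 - 5) = -21/24 = -21*1/24 = -7/8 ≈ -0.87500)
K = -7/8 ≈ -0.87500
-90*K + v(12) = -90*(-7/8) + (8 - 1*12) = 315/4 + (8 - 12) = 315/4 - 4 = 299/4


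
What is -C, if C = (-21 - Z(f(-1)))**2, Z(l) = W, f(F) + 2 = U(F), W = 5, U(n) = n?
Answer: -676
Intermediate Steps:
f(F) = -2 + F
Z(l) = 5
C = 676 (C = (-21 - 1*5)**2 = (-21 - 5)**2 = (-26)**2 = 676)
-C = -1*676 = -676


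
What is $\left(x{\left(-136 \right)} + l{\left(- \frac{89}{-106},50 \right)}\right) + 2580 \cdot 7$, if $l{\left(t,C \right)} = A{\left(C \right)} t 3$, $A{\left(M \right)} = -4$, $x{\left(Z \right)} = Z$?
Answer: $\frac{949438}{53} \approx 17914.0$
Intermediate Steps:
$l{\left(t,C \right)} = - 12 t$ ($l{\left(t,C \right)} = - 4 t 3 = - 12 t$)
$\left(x{\left(-136 \right)} + l{\left(- \frac{89}{-106},50 \right)}\right) + 2580 \cdot 7 = \left(-136 - 12 \left(- \frac{89}{-106}\right)\right) + 2580 \cdot 7 = \left(-136 - 12 \left(\left(-89\right) \left(- \frac{1}{106}\right)\right)\right) + 18060 = \left(-136 - \frac{534}{53}\right) + 18060 = - \frac{7742}{53} + 18060 = \frac{949438}{53}$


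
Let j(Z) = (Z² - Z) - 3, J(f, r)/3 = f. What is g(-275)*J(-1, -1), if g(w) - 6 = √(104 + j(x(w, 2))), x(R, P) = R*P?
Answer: -18 - 3*√303151 ≈ -1669.8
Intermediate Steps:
x(R, P) = P*R
J(f, r) = 3*f
j(Z) = -3 + Z² - Z
g(w) = 6 + √(101 - 2*w + 4*w²) (g(w) = 6 + √(104 + (-3 + (2*w)² - 2*w)) = 6 + √(104 + (-3 + 4*w² - 2*w)) = 6 + √(104 + (-3 - 2*w + 4*w²)) = 6 + √(101 - 2*w + 4*w²))
g(-275)*J(-1, -1) = (6 + √(101 - 2*(-275) + 4*(-275)²))*(3*(-1)) = (6 + √(101 + 550 + 4*75625))*(-3) = (6 + √(101 + 550 + 302500))*(-3) = (6 + √303151)*(-3) = -18 - 3*√303151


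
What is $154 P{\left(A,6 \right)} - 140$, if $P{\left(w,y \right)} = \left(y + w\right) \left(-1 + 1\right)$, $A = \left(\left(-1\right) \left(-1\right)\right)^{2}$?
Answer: $-140$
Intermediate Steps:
$A = 1$ ($A = 1^{2} = 1$)
$P{\left(w,y \right)} = 0$ ($P{\left(w,y \right)} = \left(w + y\right) 0 = 0$)
$154 P{\left(A,6 \right)} - 140 = 154 \cdot 0 - 140 = 0 - 140 = -140$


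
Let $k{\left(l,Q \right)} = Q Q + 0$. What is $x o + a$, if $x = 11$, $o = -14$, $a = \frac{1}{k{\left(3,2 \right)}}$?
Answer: $- \frac{615}{4} \approx -153.75$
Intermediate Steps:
$k{\left(l,Q \right)} = Q^{2}$ ($k{\left(l,Q \right)} = Q^{2} + 0 = Q^{2}$)
$a = \frac{1}{4}$ ($a = \frac{1}{2^{2}} = \frac{1}{4} \approx 0.25$)
$x o + a = 11 \left(-14\right) + \frac{1}{4} = -154 + \frac{1}{4} = - \frac{615}{4}$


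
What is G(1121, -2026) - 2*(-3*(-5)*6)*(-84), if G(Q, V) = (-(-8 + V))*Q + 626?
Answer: 2295860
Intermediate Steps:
G(Q, V) = 626 + Q*(8 - V) (G(Q, V) = (8 - V)*Q + 626 = Q*(8 - V) + 626 = 626 + Q*(8 - V))
G(1121, -2026) - 2*(-3*(-5)*6)*(-84) = (626 + 8*1121 - 1*1121*(-2026)) - 2*(-3*(-5)*6)*(-84) = (626 + 8968 + 2271146) - 2*(15*6)*(-84) = 2280740 - 2*90*(-84) = 2280740 - 180*(-84) = 2280740 - 1*(-15120) = 2280740 + 15120 = 2295860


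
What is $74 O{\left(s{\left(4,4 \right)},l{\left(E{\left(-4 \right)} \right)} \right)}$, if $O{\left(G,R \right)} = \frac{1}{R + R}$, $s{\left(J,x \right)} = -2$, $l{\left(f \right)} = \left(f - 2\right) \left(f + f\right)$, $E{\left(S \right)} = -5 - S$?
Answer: $\frac{37}{6} \approx 6.1667$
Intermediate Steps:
$l{\left(f \right)} = 2 f \left(-2 + f\right)$ ($l{\left(f \right)} = \left(-2 + f\right) 2 f = 2 f \left(-2 + f\right)$)
$O{\left(G,R \right)} = \frac{1}{2 R}$
$74 O{\left(s{\left(4,4 \right)},l{\left(E{\left(-4 \right)} \right)} \right)} = 74 \frac{1}{2 \cdot 2 \left(-5 - -4\right) \left(-2 - 1\right)} = 74 \frac{1}{2 \cdot 2 \left(-5 + 4\right) \left(-2 + \left(-5 + 4\right)\right)} = 74 \frac{1}{2 \cdot 2 \left(-1\right) \left(-2 - 1\right)} = 74 \frac{1}{2 \cdot 2 \left(-1\right) \left(-3\right)} = 74 \frac{1}{2 \cdot 6} = 74 \cdot \frac{1}{2} \cdot \frac{1}{6} = 74 \cdot \frac{1}{12} = \frac{37}{6}$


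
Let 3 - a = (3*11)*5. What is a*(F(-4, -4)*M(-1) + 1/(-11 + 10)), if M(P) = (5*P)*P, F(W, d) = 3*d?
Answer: 9882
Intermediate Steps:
a = -162 (a = 3 - 3*11*5 = 3 - 33*5 = 3 - 1*165 = 3 - 165 = -162)
M(P) = 5*P**2
a*(F(-4, -4)*M(-1) + 1/(-11 + 10)) = -162*((3*(-4))*(5*(-1)**2) + 1/(-11 + 10)) = -162*(-60 + 1/(-1)) = -162*(-12*5 - 1) = -162*(-60 - 1) = -162*(-61) = 9882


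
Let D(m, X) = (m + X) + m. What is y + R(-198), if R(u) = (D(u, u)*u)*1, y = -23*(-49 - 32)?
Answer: 119475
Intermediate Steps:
D(m, X) = X + 2*m (D(m, X) = (X + m) + m = X + 2*m)
y = 1863 (y = -23*(-81) = 1863)
R(u) = 3*u**2 (R(u) = ((u + 2*u)*u)*1 = ((3*u)*u)*1 = (3*u**2)*1 = 3*u**2)
y + R(-198) = 1863 + 3*(-198)**2 = 1863 + 3*39204 = 1863 + 117612 = 119475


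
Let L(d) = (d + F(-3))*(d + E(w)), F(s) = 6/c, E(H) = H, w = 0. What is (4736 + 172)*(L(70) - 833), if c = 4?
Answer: 20476176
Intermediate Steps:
F(s) = 3/2 (F(s) = 6/4 = 6*(1/4) = 3/2)
L(d) = d*(3/2 + d) (L(d) = (d + 3/2)*(d + 0) = (3/2 + d)*d = d*(3/2 + d))
(4736 + 172)*(L(70) - 833) = (4736 + 172)*((1/2)*70*(3 + 2*70) - 833) = 4908*((1/2)*70*(3 + 140) - 833) = 4908*((1/2)*70*143 - 833) = 4908*(5005 - 833) = 4908*4172 = 20476176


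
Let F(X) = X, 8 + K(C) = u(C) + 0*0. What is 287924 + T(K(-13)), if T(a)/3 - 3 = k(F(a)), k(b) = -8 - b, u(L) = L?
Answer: 287972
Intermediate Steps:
K(C) = -8 + C (K(C) = -8 + (C + 0*0) = -8 + (C + 0) = -8 + C)
T(a) = -15 - 3*a (T(a) = 9 + 3*(-8 - a) = 9 + (-24 - 3*a) = -15 - 3*a)
287924 + T(K(-13)) = 287924 + (-15 - 3*(-8 - 13)) = 287924 + (-15 - 3*(-21)) = 287924 + (-15 + 63) = 287924 + 48 = 287972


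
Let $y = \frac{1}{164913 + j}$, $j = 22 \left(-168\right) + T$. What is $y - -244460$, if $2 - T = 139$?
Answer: $\frac{39377616801}{161080} \approx 2.4446 \cdot 10^{5}$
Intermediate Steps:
$T = -137$ ($T = 2 - 139 = -137$)
$j = -3833$ ($j = 22 \left(-168\right) - 137 = -3696 - 137 = -3833$)
$y = \frac{1}{161080}$ ($y = \frac{1}{164913 - 3833} = \frac{1}{161080} \approx 6.2081 \cdot 10^{-6}$)
$y - -244460 = \frac{1}{161080} - -244460 = \frac{1}{161080} + 244460 = \frac{39377616801}{161080}$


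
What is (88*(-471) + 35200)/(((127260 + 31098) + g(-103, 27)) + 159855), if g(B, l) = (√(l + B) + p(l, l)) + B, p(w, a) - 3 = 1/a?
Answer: -362234679048/18442953578527 + 2277396*I*√19/18442953578527 ≈ -0.019641 + 5.3825e-7*I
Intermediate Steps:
p(w, a) = 3 + 1/a
g(B, l) = 3 + B + 1/l + √(B + l) (g(B, l) = (√(l + B) + (3 + 1/l)) + B = (√(B + l) + (3 + 1/l)) + B = (3 + 1/l + √(B + l)) + B = 3 + B + 1/l + √(B + l))
(88*(-471) + 35200)/(((127260 + 31098) + g(-103, 27)) + 159855) = (88*(-471) + 35200)/(((127260 + 31098) + (3 - 103 + 1/27 + √(-103 + 27))) + 159855) = (-41448 + 35200)/((158358 + (3 - 103 + 1/27 + √(-76))) + 159855) = -6248/((158358 + (3 - 103 + 1/27 + 2*I*√19)) + 159855) = -6248/((158358 + (-2699/27 + 2*I*√19)) + 159855) = -6248/((4272967/27 + 2*I*√19) + 159855) = -6248/(8589052/27 + 2*I*√19)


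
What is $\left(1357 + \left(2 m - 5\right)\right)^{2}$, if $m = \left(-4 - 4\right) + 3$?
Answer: $1800964$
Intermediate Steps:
$m = -5$ ($m = -8 + 3 = -5$)
$\left(1357 + \left(2 m - 5\right)\right)^{2} = \left(1357 + \left(2 \left(-5\right) - 5\right)\right)^{2} = \left(1357 - 15\right)^{2} = 1342^{2} = 1800964$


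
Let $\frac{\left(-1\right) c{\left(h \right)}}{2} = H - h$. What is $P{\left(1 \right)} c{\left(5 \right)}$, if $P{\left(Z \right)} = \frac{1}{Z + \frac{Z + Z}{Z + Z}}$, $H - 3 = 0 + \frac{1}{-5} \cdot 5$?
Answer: $3$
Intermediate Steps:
$H = 2$ ($H = 3 + \left(0 + \frac{1}{-5} \cdot 5\right) = 3 + \left(0 - 1\right) = 3 - 1 = 2$)
$c{\left(h \right)} = -4 + 2 h$ ($c{\left(h \right)} = - 2 \left(2 - h\right) = -4 + 2 h$)
$P{\left(Z \right)} = \frac{1}{1 + Z}$ ($P{\left(Z \right)} = \frac{1}{Z + \frac{2 Z}{2 Z}} = \frac{1}{Z + 2 Z \frac{1}{2 Z}} = \frac{1}{Z + 1} = \frac{1}{1 + Z}$)
$P{\left(1 \right)} c{\left(5 \right)} = \frac{-4 + 2 \cdot 5}{1 + 1} = \frac{-4 + 10}{2} = \frac{1}{2} \cdot 6 = 3$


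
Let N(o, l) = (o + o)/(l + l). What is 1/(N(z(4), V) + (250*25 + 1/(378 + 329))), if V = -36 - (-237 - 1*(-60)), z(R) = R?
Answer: 99687/623046719 ≈ 0.00016000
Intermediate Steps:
V = 141 (V = -36 - (-237 + 60) = -36 - 1*(-177) = -36 + 177 = 141)
N(o, l) = o/l (N(o, l) = (2*o)/((2*l)) = (2*o)*(1/(2*l)) = o/l)
1/(N(z(4), V) + (250*25 + 1/(378 + 329))) = 1/(4/141 + (250*25 + 1/(378 + 329))) = 1/(4*(1/141) + (6250 + 1/707)) = 1/(4/141 + (6250 + 1/707)) = 1/(4/141 + 4418751/707) = 1/(623046719/99687) = 99687/623046719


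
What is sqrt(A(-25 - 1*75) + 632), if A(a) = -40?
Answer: 4*sqrt(37) ≈ 24.331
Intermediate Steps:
sqrt(A(-25 - 1*75) + 632) = sqrt(-40 + 632) = sqrt(592) = 4*sqrt(37)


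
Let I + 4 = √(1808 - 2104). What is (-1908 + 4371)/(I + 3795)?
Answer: 3112411/4790659 - 1642*I*√74/4790659 ≈ 0.64968 - 0.0029484*I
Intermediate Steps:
I = -4 + 2*I*√74 (I = -4 + √(1808 - 2104) = -4 + √(-296) = -4 + 2*I*√74 ≈ -4.0 + 17.205*I)
(-1908 + 4371)/(I + 3795) = (-1908 + 4371)/((-4 + 2*I*√74) + 3795) = 2463/(3791 + 2*I*√74)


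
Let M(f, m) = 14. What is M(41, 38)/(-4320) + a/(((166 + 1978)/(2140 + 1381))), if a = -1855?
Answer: -881747363/289440 ≈ -3046.4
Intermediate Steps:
M(41, 38)/(-4320) + a/(((166 + 1978)/(2140 + 1381))) = 14/(-4320) - 1855*(2140 + 1381)/(166 + 1978) = 14*(-1/4320) - 1855/(2144/3521) = -7/2160 - 1855/(2144*(1/3521)) = -7/2160 - 1855/2144/3521 = -7/2160 - 1855*3521/2144 = -7/2160 - 6531455/2144 = -881747363/289440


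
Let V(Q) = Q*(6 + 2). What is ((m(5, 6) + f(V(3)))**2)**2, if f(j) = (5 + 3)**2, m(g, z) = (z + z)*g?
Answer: 236421376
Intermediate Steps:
m(g, z) = 2*g*z (m(g, z) = (2*z)*g = 2*g*z)
V(Q) = 8*Q (V(Q) = Q*8 = 8*Q)
f(j) = 64 (f(j) = 8**2 = 64)
((m(5, 6) + f(V(3)))**2)**2 = ((2*5*6 + 64)**2)**2 = ((60 + 64)**2)**2 = (124**2)**2 = 15376**2 = 236421376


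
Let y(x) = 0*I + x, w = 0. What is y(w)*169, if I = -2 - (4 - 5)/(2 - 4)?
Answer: 0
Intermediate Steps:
I = -5/2 (I = -2 - (-1)/(-2) = -2 - (-1)*(-1)/2 = -2 - 1*1/2 = -2 - 1/2 = -5/2 ≈ -2.5000)
y(x) = x (y(x) = 0*(-5/2) + x = 0 + x = x)
y(w)*169 = 0*169 = 0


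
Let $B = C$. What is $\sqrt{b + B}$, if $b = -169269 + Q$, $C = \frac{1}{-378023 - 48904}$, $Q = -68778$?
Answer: $\frac{7 i \sqrt{885470049100110}}{426927} \approx 487.9 i$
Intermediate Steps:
$C = - \frac{1}{426927}$ ($C = \frac{1}{-426927} = - \frac{1}{426927} \approx -2.3423 \cdot 10^{-6}$)
$b = -238047$ ($b = -169269 - 68778 = -238047$)
$B = - \frac{1}{426927} \approx -2.3423 \cdot 10^{-6}$
$\sqrt{b + B} = \sqrt{-238047 - \frac{1}{426927}} = \sqrt{- \frac{101628691570}{426927}} = \frac{7 i \sqrt{885470049100110}}{426927}$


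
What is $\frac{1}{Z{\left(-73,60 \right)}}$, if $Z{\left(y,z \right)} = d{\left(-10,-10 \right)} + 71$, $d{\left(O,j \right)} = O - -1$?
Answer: $\frac{1}{62} \approx 0.016129$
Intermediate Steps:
$d{\left(O,j \right)} = 1 + O$ ($d{\left(O,j \right)} = O + 1 = 1 + O$)
$Z{\left(y,z \right)} = 62$ ($Z{\left(y,z \right)} = \left(1 - 10\right) + 71 = -9 + 71 = 62$)
$\frac{1}{Z{\left(-73,60 \right)}} = \frac{1}{62}$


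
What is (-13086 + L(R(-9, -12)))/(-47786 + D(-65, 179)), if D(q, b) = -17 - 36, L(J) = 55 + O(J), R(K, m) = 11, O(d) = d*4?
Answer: 12987/47839 ≈ 0.27147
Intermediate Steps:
O(d) = 4*d
L(J) = 55 + 4*J
D(q, b) = -53
(-13086 + L(R(-9, -12)))/(-47786 + D(-65, 179)) = (-13086 + (55 + 4*11))/(-47786 - 53) = (-13086 + (55 + 44))/(-47839) = (-13086 + 99)*(-1/47839) = -12987*(-1/47839) = 12987/47839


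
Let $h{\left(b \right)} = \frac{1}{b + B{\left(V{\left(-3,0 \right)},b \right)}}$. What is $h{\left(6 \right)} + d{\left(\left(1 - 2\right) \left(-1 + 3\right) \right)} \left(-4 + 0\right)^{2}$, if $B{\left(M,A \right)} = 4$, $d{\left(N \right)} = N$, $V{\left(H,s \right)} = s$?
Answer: $- \frac{319}{10} \approx -31.9$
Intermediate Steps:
$h{\left(b \right)} = \frac{1}{4 + b}$ ($h{\left(b \right)} = \frac{1}{b + 4} = \frac{1}{4 + b}$)
$h{\left(6 \right)} + d{\left(\left(1 - 2\right) \left(-1 + 3\right) \right)} \left(-4 + 0\right)^{2} = \frac{1}{4 + 6} + \left(1 - 2\right) \left(-1 + 3\right) \left(-4 + 0\right)^{2} = \frac{1}{10} + \left(-1\right) 2 \left(-4\right)^{2} = \frac{1}{10} - 32 = - \frac{319}{10}$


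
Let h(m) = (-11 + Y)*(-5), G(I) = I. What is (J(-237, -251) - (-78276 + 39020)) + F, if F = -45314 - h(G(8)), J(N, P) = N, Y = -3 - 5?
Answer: -6390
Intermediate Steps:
Y = -8
h(m) = 95 (h(m) = (-11 - 8)*(-5) = -19*(-5) = 95)
F = -45409 (F = -45314 - 1*95 = -45314 - 95 = -45409)
(J(-237, -251) - (-78276 + 39020)) + F = (-237 - (-78276 + 39020)) - 45409 = (-237 - 1*(-39256)) - 45409 = (-237 + 39256) - 45409 = 39019 - 45409 = -6390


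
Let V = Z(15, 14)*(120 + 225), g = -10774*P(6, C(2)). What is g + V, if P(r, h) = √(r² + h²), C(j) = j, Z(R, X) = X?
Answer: 4830 - 21548*√10 ≈ -63311.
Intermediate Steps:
P(r, h) = √(h² + r²)
g = -21548*√10 (g = -10774*√(2² + 6²) = -10774*√(4 + 36) = -21548*√10 ≈ -68141.)
V = 4830 (V = 14*(120 + 225) = 14*345 = 4830)
g + V = -21548*√10 + 4830 = 4830 - 21548*√10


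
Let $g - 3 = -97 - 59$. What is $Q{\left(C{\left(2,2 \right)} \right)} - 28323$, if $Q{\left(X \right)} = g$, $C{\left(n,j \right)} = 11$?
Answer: $-28476$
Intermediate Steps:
$g = -153$ ($g = 3 - 156 = -153$)
$Q{\left(X \right)} = -153$
$Q{\left(C{\left(2,2 \right)} \right)} - 28323 = -153 - 28323 = -28476$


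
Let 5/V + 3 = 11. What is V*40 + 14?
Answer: 39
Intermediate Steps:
V = 5/8 (V = 5/(-3 + 11) = 5/8 ≈ 0.62500)
V*40 + 14 = (5/8)*40 + 14 = 25 + 14 = 39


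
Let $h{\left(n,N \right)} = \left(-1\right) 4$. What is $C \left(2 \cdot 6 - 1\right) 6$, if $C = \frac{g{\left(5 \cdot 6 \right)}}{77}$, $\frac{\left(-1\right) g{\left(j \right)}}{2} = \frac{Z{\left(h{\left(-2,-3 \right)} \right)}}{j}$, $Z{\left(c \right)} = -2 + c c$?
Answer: $- \frac{4}{5} \approx -0.8$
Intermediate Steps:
$h{\left(n,N \right)} = -4$
$Z{\left(c \right)} = -2 + c^{2}$
$g{\left(j \right)} = - \frac{28}{j}$ ($g{\left(j \right)} = - 2 \frac{-2 + \left(-4\right)^{2}}{j} = - 2 \frac{-2 + 16}{j} = - 2 \frac{14}{j} = - \frac{28}{j}$)
$C = - \frac{2}{165}$ ($C = \frac{\left(-28\right) \frac{1}{5 \cdot 6}}{77} = - \frac{28}{30} \cdot \frac{1}{77} = \left(-28\right) \frac{1}{30} \cdot \frac{1}{77} = \left(- \frac{14}{15}\right) \frac{1}{77} = - \frac{2}{165} \approx -0.012121$)
$C \left(2 \cdot 6 - 1\right) 6 = - \frac{2 \left(2 \cdot 6 - 1\right) 6}{165} = - \frac{2 \left(12 - 1\right) 6}{165} = - \frac{2 \cdot 11 \cdot 6}{165} = \left(- \frac{2}{165}\right) 66 = - \frac{4}{5}$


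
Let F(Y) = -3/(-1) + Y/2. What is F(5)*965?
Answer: 10615/2 ≈ 5307.5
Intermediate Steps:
F(Y) = 3 + Y/2 (F(Y) = -3*(-1) + Y*(½) = 3 + Y/2)
F(5)*965 = (3 + (½)*5)*965 = (3 + 5/2)*965 = (11/2)*965 = 10615/2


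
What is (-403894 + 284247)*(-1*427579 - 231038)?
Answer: 78801548199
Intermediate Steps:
(-403894 + 284247)*(-1*427579 - 231038) = -119647*(-427579 - 231038) = -119647*(-658617) = 78801548199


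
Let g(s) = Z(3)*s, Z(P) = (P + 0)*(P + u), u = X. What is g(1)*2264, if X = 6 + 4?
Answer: 88296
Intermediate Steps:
X = 10
u = 10
Z(P) = P*(10 + P) (Z(P) = (P + 0)*(P + 10) = P*(10 + P))
g(s) = 39*s (g(s) = (3*(10 + 3))*s = (3*13)*s = 39*s)
g(1)*2264 = (39*1)*2264 = 39*2264 = 88296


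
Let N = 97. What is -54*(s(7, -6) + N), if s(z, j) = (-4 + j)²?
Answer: -10638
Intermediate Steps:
-54*(s(7, -6) + N) = -54*((-4 - 6)² + 97) = -54*((-10)² + 97) = -54*(100 + 97) = -54*197 = -10638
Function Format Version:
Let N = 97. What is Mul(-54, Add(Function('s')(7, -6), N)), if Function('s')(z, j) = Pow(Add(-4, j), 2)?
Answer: -10638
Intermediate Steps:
Mul(-54, Add(Function('s')(7, -6), N)) = Mul(-54, Add(Pow(Add(-4, -6), 2), 97)) = Mul(-54, Add(Pow(-10, 2), 97)) = Mul(-54, Add(100, 97)) = Mul(-54, 197) = -10638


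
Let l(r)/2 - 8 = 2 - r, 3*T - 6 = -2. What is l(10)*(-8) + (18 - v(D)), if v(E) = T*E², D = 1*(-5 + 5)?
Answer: 18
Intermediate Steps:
T = 4/3 (T = 2 + (⅓)*(-2) = 2 - ⅔ = 4/3 ≈ 1.3333)
D = 0 (D = 1*0 = 0)
l(r) = 20 - 2*r (l(r) = 16 + 2*(2 - r) = 16 + (4 - 2*r) = 20 - 2*r)
v(E) = 4*E²/3
l(10)*(-8) + (18 - v(D)) = (20 - 2*10)*(-8) + (18 - 4*0²/3) = (20 - 20)*(-8) + (18 - 4*0/3) = 0*(-8) + (18 - 1*0) = 0 + (18 + 0) = 0 + 18 = 18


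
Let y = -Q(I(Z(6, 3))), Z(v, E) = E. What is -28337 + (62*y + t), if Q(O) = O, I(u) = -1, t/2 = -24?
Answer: -28323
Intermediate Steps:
t = -48 (t = 2*(-24) = -48)
y = 1 (y = -1*(-1) = 1)
-28337 + (62*y + t) = -28337 + (62*1 - 48) = -28337 + (62 - 48) = -28337 + 14 = -28323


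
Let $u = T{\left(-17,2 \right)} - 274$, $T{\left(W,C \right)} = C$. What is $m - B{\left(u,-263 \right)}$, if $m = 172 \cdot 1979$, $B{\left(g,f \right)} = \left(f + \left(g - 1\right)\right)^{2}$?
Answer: $53092$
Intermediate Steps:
$u = -272$ ($u = 2 - 274 = -272$)
$B{\left(g,f \right)} = \left(-1 + f + g\right)^{2}$ ($B{\left(g,f \right)} = \left(f + \left(g - 1\right)\right)^{2} = \left(f + \left(-1 + g\right)\right)^{2} = \left(-1 + f + g\right)^{2}$)
$m = 340388$
$m - B{\left(u,-263 \right)} = 340388 - \left(-1 - 263 - 272\right)^{2} = 340388 - \left(-536\right)^{2} = 340388 - 287296 = 53092$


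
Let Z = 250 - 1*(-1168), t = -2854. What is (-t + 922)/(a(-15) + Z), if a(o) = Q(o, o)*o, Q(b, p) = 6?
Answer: 236/83 ≈ 2.8434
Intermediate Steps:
a(o) = 6*o
Z = 1418 (Z = 250 + 1168 = 1418)
(-t + 922)/(a(-15) + Z) = (-1*(-2854) + 922)/(6*(-15) + 1418) = (2854 + 922)/(-90 + 1418) = 3776/1328 = 3776*(1/1328) = 236/83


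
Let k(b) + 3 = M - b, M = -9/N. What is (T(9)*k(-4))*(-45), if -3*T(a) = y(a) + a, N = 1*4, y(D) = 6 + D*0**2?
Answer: -1125/4 ≈ -281.25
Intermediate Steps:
y(D) = 6 (y(D) = 6 + D*0 = 6 + 0 = 6)
N = 4
T(a) = -2 - a/3 (T(a) = -(6 + a)/3 = -2 - a/3)
M = -9/4 ≈ -2.2500
k(b) = -21/4 - b (k(b) = -3 + (-9/4 - b) = -21/4 - b)
(T(9)*k(-4))*(-45) = ((-2 - 1/3*9)*(-21/4 - 1*(-4)))*(-45) = ((-2 - 3)*(-21/4 + 4))*(-45) = -5*(-5/4)*(-45) = (25/4)*(-45) = -1125/4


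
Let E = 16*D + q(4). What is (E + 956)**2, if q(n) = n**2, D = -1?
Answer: 913936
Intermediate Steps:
E = 0 (E = 16*(-1) + 4**2 = -16 + 16 = 0)
(E + 956)**2 = (0 + 956)**2 = 956**2 = 913936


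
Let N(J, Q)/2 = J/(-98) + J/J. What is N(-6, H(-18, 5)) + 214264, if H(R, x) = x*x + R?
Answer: 10499040/49 ≈ 2.1427e+5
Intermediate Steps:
H(R, x) = R + x² (H(R, x) = x² + R = R + x²)
N(J, Q) = 2 - J/49 (N(J, Q) = 2*(J/(-98) + J/J) = 2*(J*(-1/98) + 1) = 2*(-J/98 + 1) = 2*(1 - J/98) = 2 - J/49)
N(-6, H(-18, 5)) + 214264 = (2 - 1/49*(-6)) + 214264 = (2 + 6/49) + 214264 = 104/49 + 214264 = 10499040/49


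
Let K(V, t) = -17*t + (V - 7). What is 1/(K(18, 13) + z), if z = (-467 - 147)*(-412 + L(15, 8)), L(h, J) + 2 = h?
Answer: 1/244776 ≈ 4.0854e-6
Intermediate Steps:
L(h, J) = -2 + h
K(V, t) = -7 + V - 17*t (K(V, t) = -17*t + (-7 + V) = -7 + V - 17*t)
z = 244986 (z = (-467 - 147)*(-412 + (-2 + 15)) = -614*(-412 + 13) = -614*(-399) = 244986)
1/(K(18, 13) + z) = 1/((-7 + 18 - 17*13) + 244986) = 1/((-7 + 18 - 221) + 244986) = 1/(-210 + 244986) = 1/244776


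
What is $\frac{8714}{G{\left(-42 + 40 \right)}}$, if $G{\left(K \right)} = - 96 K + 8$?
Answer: $\frac{4357}{100} \approx 43.57$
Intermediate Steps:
$G{\left(K \right)} = 8 - 96 K$
$\frac{8714}{G{\left(-42 + 40 \right)}} = \frac{8714}{8 - 96 \left(-42 + 40\right)} = \frac{8714}{8 - -192} = \frac{8714}{8 + 192} = \frac{8714}{200} = 8714 \cdot \frac{1}{200} = \frac{4357}{100}$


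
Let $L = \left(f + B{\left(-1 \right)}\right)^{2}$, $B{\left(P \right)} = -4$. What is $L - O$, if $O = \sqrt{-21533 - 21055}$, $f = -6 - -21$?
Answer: $121 - 78 i \sqrt{7} \approx 121.0 - 206.37 i$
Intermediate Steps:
$f = 15$ ($f = -6 + 21 = 15$)
$L = 121$ ($L = \left(15 - 4\right)^{2} = 11^{2} = 121$)
$O = 78 i \sqrt{7}$ ($O = \sqrt{-42588} = 78 i \sqrt{7} \approx 206.37 i$)
$L - O = 121 - 78 i \sqrt{7}$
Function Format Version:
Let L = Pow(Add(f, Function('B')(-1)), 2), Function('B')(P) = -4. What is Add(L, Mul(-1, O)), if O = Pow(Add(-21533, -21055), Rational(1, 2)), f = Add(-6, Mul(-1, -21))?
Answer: Add(121, Mul(-78, I, Pow(7, Rational(1, 2)))) ≈ Add(121.00, Mul(-206.37, I))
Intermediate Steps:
f = 15 (f = Add(-6, 21) = 15)
L = 121 (L = Pow(Add(15, -4), 2) = Pow(11, 2) = 121)
O = Mul(78, I, Pow(7, Rational(1, 2))) (O = Pow(-42588, Rational(1, 2)) = Mul(78, I, Pow(7, Rational(1, 2))) ≈ Mul(206.37, I))
Add(L, Mul(-1, O)) = Add(121, Mul(-1, Mul(78, I, Pow(7, Rational(1, 2))))) = Add(121, Mul(-78, I, Pow(7, Rational(1, 2))))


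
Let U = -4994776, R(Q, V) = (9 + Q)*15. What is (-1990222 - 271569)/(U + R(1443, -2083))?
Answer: 323113/710428 ≈ 0.45481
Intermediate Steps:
R(Q, V) = 135 + 15*Q
(-1990222 - 271569)/(U + R(1443, -2083)) = (-1990222 - 271569)/(-4994776 + (135 + 15*1443)) = -2261791/(-4994776 + (135 + 21645)) = -2261791/(-4994776 + 21780) = -2261791/(-4972996) = -2261791*(-1/4972996) = 323113/710428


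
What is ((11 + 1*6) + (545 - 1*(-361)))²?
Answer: 851929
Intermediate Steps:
((11 + 1*6) + (545 - 1*(-361)))² = ((11 + 6) + (545 + 361))² = (17 + 906)² = 923² = 851929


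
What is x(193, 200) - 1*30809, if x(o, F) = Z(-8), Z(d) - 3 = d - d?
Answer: -30806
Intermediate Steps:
Z(d) = 3 (Z(d) = 3 + (d - d) = 3 + 0 = 3)
x(o, F) = 3
x(193, 200) - 1*30809 = 3 - 1*30809 = 3 - 30809 = -30806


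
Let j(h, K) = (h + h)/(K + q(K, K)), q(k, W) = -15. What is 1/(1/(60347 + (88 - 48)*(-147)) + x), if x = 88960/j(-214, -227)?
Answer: 5827969/293145751467 ≈ 1.9881e-5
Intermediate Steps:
j(h, K) = 2*h/(-15 + K) (j(h, K) = (h + h)/(K - 15) = (2*h)/(-15 + K) = 2*h/(-15 + K))
x = 5382080/107 (x = 88960/((2*(-214)/(-15 - 227))) = 88960/((2*(-214)/(-242))) = 88960/((2*(-214)*(-1/242))) = 88960/(214/121) = 88960*(121/214) = 5382080/107 ≈ 50300.)
1/(1/(60347 + (88 - 48)*(-147)) + x) = 1/(1/(60347 + (88 - 48)*(-147)) + 5382080/107) = 1/(1/(60347 + 40*(-147)) + 5382080/107) = 1/(1/(60347 - 5880) + 5382080/107) = 1/(1/54467 + 5382080/107) = 1/(293145751467/5827969) = 5827969/293145751467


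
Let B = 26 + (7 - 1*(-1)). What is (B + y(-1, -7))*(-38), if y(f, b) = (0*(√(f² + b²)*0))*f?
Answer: -1292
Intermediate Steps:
B = 34 (B = 26 + (7 + 1) = 26 + 8 = 34)
y(f, b) = 0 (y(f, b) = (0*(√(b² + f²)*0))*f = (0*0)*f = 0*f = 0)
(B + y(-1, -7))*(-38) = (34 + 0)*(-38) = 34*(-38) = -1292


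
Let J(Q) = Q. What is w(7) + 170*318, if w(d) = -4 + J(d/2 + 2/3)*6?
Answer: 54081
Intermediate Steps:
w(d) = 3*d (w(d) = -4 + (d/2 + 2/3)*6 = -4 + (d*(½) + 2*(⅓))*6 = -4 + (d/2 + ⅔)*6 = -4 + (⅔ + d/2)*6 = -4 + (4 + 3*d) = 3*d)
w(7) + 170*318 = 3*7 + 170*318 = 21 + 54060 = 54081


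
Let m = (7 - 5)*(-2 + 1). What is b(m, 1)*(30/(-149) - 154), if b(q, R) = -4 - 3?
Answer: 160832/149 ≈ 1079.4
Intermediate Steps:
m = -2 (m = 2*(-1) = -2)
b(q, R) = -7
b(m, 1)*(30/(-149) - 154) = -7*(30/(-149) - 154) = -7*(30*(-1/149) - 154) = -7*(-30/149 - 154) = -7*(-22976/149) = 160832/149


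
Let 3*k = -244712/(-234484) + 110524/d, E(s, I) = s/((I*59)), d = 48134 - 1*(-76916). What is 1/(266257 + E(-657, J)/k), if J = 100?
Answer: 1012302176/269532365022579 ≈ 3.7558e-6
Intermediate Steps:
d = 125050 (d = 48134 + 76916 = 125050)
E(s, I) = s/(59*I) (E(s, I) = s/((59*I)) = s*(1/(59*I)) = s/(59*I))
k = 38604744/60086525 (k = (-244712/(-234484) + 110524/125050)/3 = (-244712*(-1/234484) + 110524*(1/125050))/3 = (61178/58621 + 55262/62525)/3 = (⅓)*(115814232/60086525) = 38604744/60086525 ≈ 0.64249)
1/(266257 + E(-657, J)/k) = 1/(266257 + ((1/59)*(-657)/100)/(38604744/60086525)) = 1/(266257 + ((1/59)*(-657)*(1/100))*(60086525/38604744)) = 1/(266257 - 657/5900*60086525/38604744) = 1/(266257 - 175452653/1012302176) = 1/(269532365022579/1012302176) = 1012302176/269532365022579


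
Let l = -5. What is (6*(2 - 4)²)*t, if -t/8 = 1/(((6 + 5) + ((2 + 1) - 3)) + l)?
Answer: -32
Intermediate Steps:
t = -4/3 (t = -8/(((6 + 5) + ((2 + 1) - 3)) - 5) = -8/((11 + (3 - 3)) - 5) = -8/((11 + 0) - 5) = -8/(11 - 5) = -8/6 = -8*⅙ = -4/3 ≈ -1.3333)
(6*(2 - 4)²)*t = (6*(2 - 4)²)*(-4/3) = (6*(-2)²)*(-4/3) = (6*4)*(-4/3) = 24*(-4/3) = -32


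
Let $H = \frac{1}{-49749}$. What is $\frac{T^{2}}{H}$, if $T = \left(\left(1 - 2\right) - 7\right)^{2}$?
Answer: $-203771904$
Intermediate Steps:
$T = 64$ ($T = \left(\left(1 - 2\right) - 7\right)^{2} = \left(-1 - 7\right)^{2} = \left(-8\right)^{2} = 64$)
$H = - \frac{1}{49749} \approx -2.0101 \cdot 10^{-5}$
$\frac{T^{2}}{H} = \frac{64^{2}}{- \frac{1}{49749}} = 4096 \left(-49749\right) = -203771904$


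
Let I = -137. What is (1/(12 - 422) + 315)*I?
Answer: -17693413/410 ≈ -43155.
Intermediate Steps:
(1/(12 - 422) + 315)*I = (1/(12 - 422) + 315)*(-137) = (1/(-410) + 315)*(-137) = (-1/410 + 315)*(-137) = (129149/410)*(-137) = -17693413/410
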